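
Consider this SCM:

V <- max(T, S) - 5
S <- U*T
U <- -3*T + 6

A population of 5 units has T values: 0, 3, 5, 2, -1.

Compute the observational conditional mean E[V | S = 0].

Conditioning on S=0 selects the 2 unit(s) with T ∈ {0, 2}. Their V values: -5, -3. Mean = -4.

-4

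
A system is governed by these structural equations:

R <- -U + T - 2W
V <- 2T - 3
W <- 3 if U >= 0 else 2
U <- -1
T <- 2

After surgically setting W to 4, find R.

-5

Intervening sets W = 4 and removes its equation (W <- 3 if U >= 0 else 2).
R = -U + T - 2W  [with U=-1, T=2, W=4]  = -5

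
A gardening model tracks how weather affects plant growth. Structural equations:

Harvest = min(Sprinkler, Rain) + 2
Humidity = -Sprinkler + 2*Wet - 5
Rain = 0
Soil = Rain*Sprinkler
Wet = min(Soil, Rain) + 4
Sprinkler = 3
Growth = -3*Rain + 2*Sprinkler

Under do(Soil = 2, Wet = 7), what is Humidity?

Setting Soil = 2, Wet = 7 by intervention discards those variables' equations.
Humidity = -Sprinkler + 2*Wet - 5  [with Sprinkler=3, Wet=7]  = 6

6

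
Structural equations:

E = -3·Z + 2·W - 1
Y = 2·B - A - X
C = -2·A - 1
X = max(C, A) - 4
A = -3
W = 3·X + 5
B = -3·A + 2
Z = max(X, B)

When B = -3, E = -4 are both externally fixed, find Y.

-4

The joint intervention fixes B = -3, E = -4, removing each variable's own equation.
C = -2·A - 1  [with A=-3]  = 5
X = max(C, A) - 4  [with C=5, A=-3]  = 1
Y = 2·B - A - X  [with B=-3, A=-3, X=1]  = -4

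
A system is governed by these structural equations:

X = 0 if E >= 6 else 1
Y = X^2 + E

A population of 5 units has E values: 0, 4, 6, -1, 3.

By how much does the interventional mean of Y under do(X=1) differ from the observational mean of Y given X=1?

Every unit gets X=1 under the intervention. Y values become 1, 5, 7, 0, 4; E[Y|do(X=1)] = 3.4.
Conditioning on X=1 selects the 4 unit(s) with E ∈ {0, 4, -1, 3}. Their Y values: 1, 5, 0, 4. Mean = 2.5.
Difference = 3.4 − 2.5 = 0.9.

0.9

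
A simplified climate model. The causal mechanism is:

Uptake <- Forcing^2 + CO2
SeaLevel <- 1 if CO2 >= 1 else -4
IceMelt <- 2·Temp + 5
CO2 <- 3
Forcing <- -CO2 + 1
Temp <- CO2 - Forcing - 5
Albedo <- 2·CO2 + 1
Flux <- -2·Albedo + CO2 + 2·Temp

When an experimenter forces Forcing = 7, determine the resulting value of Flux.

Under do(Forcing=7), the mechanism Forcing <- -CO2 + 1 is discarded; Forcing is fixed at 7.
Temp = CO2 - Forcing - 5  [with CO2=3, Forcing=7]  = -9
Albedo = 2·CO2 + 1  [with CO2=3]  = 7
Flux = -2·Albedo + CO2 + 2·Temp  [with Albedo=7, CO2=3, Temp=-9]  = -29

-29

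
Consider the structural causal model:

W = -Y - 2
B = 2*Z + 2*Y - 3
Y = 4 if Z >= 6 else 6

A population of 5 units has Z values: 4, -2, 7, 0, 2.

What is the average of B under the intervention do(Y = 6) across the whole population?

13.4

Under do(Y=6), Y's equation is replaced by Y=6 for every unit. Per-unit B: 17, 5, 23, 9, 13. Mean = 13.4.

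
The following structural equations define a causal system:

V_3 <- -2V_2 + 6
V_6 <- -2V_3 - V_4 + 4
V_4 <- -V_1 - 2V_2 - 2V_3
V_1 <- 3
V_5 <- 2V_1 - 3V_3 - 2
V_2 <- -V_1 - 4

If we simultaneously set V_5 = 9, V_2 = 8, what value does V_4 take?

Setting V_5 = 9, V_2 = 8 by intervention discards those variables' equations.
V_3 = -2V_2 + 6  [with V_2=8]  = -10
V_4 = -V_1 - 2V_2 - 2V_3  [with V_1=3, V_2=8, V_3=-10]  = 1

1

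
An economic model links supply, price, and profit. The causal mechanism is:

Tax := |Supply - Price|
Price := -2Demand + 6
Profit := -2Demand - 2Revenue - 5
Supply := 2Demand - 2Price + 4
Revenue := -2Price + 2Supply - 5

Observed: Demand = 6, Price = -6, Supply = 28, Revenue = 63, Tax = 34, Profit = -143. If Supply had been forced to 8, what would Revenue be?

23

The intervention breaks the incoming arrows to Supply: Supply := 2Demand - 2Price + 4 no longer applies, and Supply = 8.
Price = -2Demand + 6  [with Demand=6]  = -6
Revenue = -2Price + 2Supply - 5  [with Price=-6, Supply=8]  = 23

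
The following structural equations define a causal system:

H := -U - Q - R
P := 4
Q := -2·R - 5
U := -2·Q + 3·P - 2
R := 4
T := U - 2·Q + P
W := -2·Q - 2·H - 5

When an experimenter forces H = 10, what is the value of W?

Intervening sets H = 10 and removes its equation (H := -U - Q - R).
Q = -2·R - 5  [with R=4]  = -13
W = -2·Q - 2·H - 5  [with Q=-13, H=10]  = 1

1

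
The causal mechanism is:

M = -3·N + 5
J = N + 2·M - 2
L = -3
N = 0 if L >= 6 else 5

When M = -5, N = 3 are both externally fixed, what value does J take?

The joint intervention fixes M = -5, N = 3, removing each variable's own equation.
J = N + 2·M - 2  [with N=3, M=-5]  = -9

-9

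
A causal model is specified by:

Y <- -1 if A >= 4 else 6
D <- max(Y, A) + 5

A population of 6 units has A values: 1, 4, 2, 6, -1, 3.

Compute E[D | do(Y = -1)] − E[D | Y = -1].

Under do(Y=-1), Y's equation is replaced by Y=-1 for every unit. Per-unit D: 6, 9, 7, 11, 4, 8. Mean = 7.5.
E[D|Y=-1] averages over only the 2 units with Y=-1 (A = 4, 6): D = 9, 11, mean 10.
Difference = 7.5 − 10 = -2.5.

-2.5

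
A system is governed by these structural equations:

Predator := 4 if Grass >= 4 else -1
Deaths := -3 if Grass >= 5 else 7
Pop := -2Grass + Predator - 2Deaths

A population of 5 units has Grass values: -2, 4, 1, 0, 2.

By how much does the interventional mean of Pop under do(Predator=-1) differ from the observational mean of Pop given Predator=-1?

Under do(Predator=-1), Predator's equation is replaced by Predator=-1 for every unit. Per-unit Pop: -11, -23, -17, -15, -19. Mean = -17.
E[Pop|Predator=-1] averages over only the 4 units with Predator=-1 (Grass = -2, 1, 0, 2): Pop = -11, -17, -15, -19, mean -15.5.
Difference = -17 − (-15.5) = -1.5.

-1.5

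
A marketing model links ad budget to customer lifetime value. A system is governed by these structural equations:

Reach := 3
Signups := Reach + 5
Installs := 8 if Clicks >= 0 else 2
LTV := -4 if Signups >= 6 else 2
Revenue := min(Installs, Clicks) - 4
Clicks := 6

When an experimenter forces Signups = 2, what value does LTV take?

Under do(Signups=2), the mechanism Signups := Reach + 5 is discarded; Signups is fixed at 2.
LTV = -4 if Signups >= 6 else 2  [with Signups=2]  = 2

2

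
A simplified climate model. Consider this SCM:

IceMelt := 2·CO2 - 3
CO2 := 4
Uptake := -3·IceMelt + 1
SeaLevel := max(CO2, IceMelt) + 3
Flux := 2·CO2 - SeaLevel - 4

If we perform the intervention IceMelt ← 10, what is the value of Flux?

Under do(IceMelt=10), the mechanism IceMelt := 2·CO2 - 3 is discarded; IceMelt is fixed at 10.
SeaLevel = max(CO2, IceMelt) + 3  [with CO2=4, IceMelt=10]  = 13
Flux = 2·CO2 - SeaLevel - 4  [with CO2=4, SeaLevel=13]  = -9

-9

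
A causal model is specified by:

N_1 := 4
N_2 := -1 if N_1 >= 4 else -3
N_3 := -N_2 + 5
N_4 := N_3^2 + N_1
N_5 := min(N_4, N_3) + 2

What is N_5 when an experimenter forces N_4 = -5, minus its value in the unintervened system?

-11

Intervening sets N_4 = -5 and removes its equation (N_4 := N_3^2 + N_1).
N_2 = -1 if N_1 >= 4 else -3  [with N_1=4]  = -1
N_3 = -N_2 + 5  [with N_2=-1]  = 6
N_5 = min(N_4, N_3) + 2  [with N_4=-5, N_3=6]  = -3
Without intervention: N_2 = -1 if N_1 >= 4 else -3  [with N_1=4]  = -1; N_3 = -N_2 + 5  [with N_2=-1]  = 6; N_4 = N_3^2 + N_1  [with N_3=6, N_1=4]  = 40; N_5 = min(N_4, N_3) + 2  [with N_4=40, N_3=6]  = 8.
Change = -3 − 8 = -11.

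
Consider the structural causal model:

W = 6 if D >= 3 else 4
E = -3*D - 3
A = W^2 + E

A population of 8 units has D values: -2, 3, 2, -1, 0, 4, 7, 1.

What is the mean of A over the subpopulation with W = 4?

E[A|W=4] averages over only the 5 units with W=4 (D = -2, 2, -1, 0, 1): A = 19, 7, 16, 13, 10, mean 13.

13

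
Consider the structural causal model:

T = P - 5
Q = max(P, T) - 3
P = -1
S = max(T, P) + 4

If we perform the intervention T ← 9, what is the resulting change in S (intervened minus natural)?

Under do(T=9), the mechanism T = P - 5 is discarded; T is fixed at 9.
S = max(T, P) + 4  [with T=9, P=-1]  = 13
Without intervention: T = P - 5  [with P=-1]  = -6; S = max(T, P) + 4  [with T=-6, P=-1]  = 3.
Change = 13 − 3 = 10.

10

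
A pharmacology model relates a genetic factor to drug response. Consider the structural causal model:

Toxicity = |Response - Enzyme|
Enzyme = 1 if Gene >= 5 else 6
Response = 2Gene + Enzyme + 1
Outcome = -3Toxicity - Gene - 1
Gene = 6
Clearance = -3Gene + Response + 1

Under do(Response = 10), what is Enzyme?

Under do(Response=10), the mechanism Response = 2Gene + Enzyme + 1 is discarded; Response is fixed at 10.
Since Enzyme is not a descendant of the intervened variable, it is unaffected.
Enzyme = 1 if Gene >= 5 else 6  [with Gene=6]  = 1

1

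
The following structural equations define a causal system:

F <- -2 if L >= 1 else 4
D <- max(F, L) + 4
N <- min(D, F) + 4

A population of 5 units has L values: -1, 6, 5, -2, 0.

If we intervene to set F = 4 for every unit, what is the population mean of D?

8.6

Every unit gets F=4 under the intervention. D values become 8, 10, 9, 8, 8; E[D|do(F=4)] = 8.6.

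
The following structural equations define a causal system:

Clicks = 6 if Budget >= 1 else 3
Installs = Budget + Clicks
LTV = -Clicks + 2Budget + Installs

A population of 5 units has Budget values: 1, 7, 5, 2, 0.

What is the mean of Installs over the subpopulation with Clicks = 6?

E[Installs|Clicks=6] averages over only the 4 units with Clicks=6 (Budget = 1, 7, 5, 2): Installs = 7, 13, 11, 8, mean 9.75.

9.75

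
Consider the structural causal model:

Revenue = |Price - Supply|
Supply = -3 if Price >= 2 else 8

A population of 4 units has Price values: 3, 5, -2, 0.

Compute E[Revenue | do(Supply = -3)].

The intervention sets Supply=-3 in all 4 units regardless of Price. Recomputing Revenue per unit gives 6, 8, 1, 3; average 4.5.

4.5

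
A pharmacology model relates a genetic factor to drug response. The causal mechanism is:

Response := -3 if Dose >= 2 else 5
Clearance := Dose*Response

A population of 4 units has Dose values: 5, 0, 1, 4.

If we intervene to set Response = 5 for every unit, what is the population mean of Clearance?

12.5

The intervention sets Response=5 in all 4 units regardless of Dose. Recomputing Clearance per unit gives 25, 0, 5, 20; average 12.5.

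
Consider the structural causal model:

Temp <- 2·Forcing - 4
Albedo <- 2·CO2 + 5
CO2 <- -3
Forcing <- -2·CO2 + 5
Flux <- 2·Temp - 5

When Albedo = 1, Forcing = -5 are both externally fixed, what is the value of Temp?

Setting Albedo = 1, Forcing = -5 by intervention discards those variables' equations.
Temp = 2·Forcing - 4  [with Forcing=-5]  = -14

-14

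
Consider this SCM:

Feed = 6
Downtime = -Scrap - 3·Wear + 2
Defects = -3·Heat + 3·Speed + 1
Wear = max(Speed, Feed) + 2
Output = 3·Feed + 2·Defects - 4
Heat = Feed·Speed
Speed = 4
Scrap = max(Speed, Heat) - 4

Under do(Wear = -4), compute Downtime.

do(Wear=-4) replaces the equation Wear = max(Speed, Feed) + 2 with the constant Wear = -4.
Heat = Feed·Speed  [with Feed=6, Speed=4]  = 24
Scrap = max(Speed, Heat) - 4  [with Speed=4, Heat=24]  = 20
Downtime = -Scrap - 3·Wear + 2  [with Scrap=20, Wear=-4]  = -6

-6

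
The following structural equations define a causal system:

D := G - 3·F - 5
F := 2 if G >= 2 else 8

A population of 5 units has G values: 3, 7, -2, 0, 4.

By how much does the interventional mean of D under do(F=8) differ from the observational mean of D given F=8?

3.4

Every unit gets F=8 under the intervention. D values become -26, -22, -31, -29, -25; E[D|do(F=8)] = -26.6.
Conditioning on F=8 selects the 2 unit(s) with G ∈ {-2, 0}. Their D values: -31, -29. Mean = -30.
Difference = -26.6 − (-30) = 3.4.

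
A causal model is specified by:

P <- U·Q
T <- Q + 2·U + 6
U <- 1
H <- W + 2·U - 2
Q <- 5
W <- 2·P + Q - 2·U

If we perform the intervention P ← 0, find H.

3

do(P=0) replaces the equation P <- U·Q with the constant P = 0.
W = 2·P + Q - 2·U  [with P=0, Q=5, U=1]  = 3
H = W + 2·U - 2  [with W=3, U=1]  = 3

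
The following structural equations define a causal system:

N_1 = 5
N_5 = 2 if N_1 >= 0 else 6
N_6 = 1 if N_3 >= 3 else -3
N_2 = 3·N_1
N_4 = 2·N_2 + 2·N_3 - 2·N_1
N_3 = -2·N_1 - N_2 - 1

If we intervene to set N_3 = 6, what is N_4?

32

The intervention breaks the incoming arrows to N_3: N_3 = -2·N_1 - N_2 - 1 no longer applies, and N_3 = 6.
N_2 = 3·N_1  [with N_1=5]  = 15
N_4 = 2·N_2 + 2·N_3 - 2·N_1  [with N_2=15, N_3=6, N_1=5]  = 32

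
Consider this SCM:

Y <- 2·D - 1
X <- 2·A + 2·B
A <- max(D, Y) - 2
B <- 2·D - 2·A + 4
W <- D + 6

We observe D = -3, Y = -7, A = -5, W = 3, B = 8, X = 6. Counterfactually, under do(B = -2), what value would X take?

-14

The intervention breaks the incoming arrows to B: B <- 2·D - 2·A + 4 no longer applies, and B = -2.
Y = 2·D - 1  [with D=-3]  = -7
A = max(D, Y) - 2  [with D=-3, Y=-7]  = -5
X = 2·A + 2·B  [with A=-5, B=-2]  = -14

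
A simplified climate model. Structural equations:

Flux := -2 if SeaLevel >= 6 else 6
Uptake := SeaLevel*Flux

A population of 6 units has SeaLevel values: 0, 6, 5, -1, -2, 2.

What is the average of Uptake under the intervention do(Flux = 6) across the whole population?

10

Under do(Flux=6), Flux's equation is replaced by Flux=6 for every unit. Per-unit Uptake: 0, 36, 30, -6, -12, 12. Mean = 10.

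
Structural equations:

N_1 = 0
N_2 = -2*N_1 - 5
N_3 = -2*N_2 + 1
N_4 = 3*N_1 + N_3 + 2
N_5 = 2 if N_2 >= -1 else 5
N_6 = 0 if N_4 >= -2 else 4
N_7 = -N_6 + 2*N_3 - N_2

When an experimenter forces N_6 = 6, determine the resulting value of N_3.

11

do(N_6=6) replaces the equation N_6 = 0 if N_4 >= -2 else 4 with the constant N_6 = 6.
N_3 is not downstream of the intervention, so its value is determined by the original equations.
N_2 = -2*N_1 - 5  [with N_1=0]  = -5
N_3 = -2*N_2 + 1  [with N_2=-5]  = 11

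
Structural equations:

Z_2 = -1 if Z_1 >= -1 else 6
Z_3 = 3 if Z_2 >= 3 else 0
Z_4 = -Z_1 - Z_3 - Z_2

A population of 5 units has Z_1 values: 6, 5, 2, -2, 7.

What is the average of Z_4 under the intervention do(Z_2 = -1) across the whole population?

-2.6

Every unit gets Z_2=-1 under the intervention. Z_4 values become -5, -4, -1, 3, -6; E[Z_4|do(Z_2=-1)] = -2.6.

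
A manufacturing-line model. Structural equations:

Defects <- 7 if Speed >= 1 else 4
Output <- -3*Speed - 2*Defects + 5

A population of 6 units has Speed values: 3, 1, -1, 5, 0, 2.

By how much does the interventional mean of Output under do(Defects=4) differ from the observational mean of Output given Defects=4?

do(Defects=4) breaks Defects's dependence on Speed. With Defects=4 fixed, Output across the units is -12, -6, 0, -18, -3, -9, mean -8.
Conditioning on Defects=4 selects the 2 unit(s) with Speed ∈ {-1, 0}. Their Output values: 0, -3. Mean = -1.5.
Difference = -8 − (-1.5) = -6.5.

-6.5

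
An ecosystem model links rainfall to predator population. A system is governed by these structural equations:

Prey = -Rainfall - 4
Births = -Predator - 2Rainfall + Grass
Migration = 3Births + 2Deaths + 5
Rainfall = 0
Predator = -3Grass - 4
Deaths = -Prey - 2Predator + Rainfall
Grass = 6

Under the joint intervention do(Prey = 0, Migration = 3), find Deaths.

44

Under do(Prey = 0, Migration = 3), each intervened variable's structural equation is replaced by its fixed value.
Predator = -3Grass - 4  [with Grass=6]  = -22
Deaths = -Prey - 2Predator + Rainfall  [with Prey=0, Predator=-22, Rainfall=0]  = 44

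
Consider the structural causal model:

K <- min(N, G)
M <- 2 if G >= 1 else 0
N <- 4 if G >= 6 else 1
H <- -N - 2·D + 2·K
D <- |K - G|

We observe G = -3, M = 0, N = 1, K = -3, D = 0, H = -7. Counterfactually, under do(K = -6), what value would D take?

Intervening sets K = -6 and removes its equation (K <- min(N, G)).
D = |K - G|  [with K=-6, G=-3]  = 3

3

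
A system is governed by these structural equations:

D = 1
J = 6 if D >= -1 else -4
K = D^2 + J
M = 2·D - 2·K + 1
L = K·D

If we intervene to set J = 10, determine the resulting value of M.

-19

Under do(J=10), the mechanism J = 6 if D >= -1 else -4 is discarded; J is fixed at 10.
K = D^2 + J  [with D=1, J=10]  = 11
M = 2·D - 2·K + 1  [with D=1, K=11]  = -19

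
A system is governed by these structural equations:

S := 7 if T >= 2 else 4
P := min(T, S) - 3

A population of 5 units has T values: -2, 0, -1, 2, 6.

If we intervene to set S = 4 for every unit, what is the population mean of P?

-2.4

do(S=4) breaks S's dependence on T. With S=4 fixed, P across the units is -5, -3, -4, -1, 1, mean -2.4.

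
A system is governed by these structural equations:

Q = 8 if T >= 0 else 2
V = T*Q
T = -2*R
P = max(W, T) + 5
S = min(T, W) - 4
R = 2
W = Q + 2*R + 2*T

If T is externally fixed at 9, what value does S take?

5

Under do(T=9), the mechanism T = -2*R is discarded; T is fixed at 9.
Q = 8 if T >= 0 else 2  [with T=9]  = 8
W = Q + 2*R + 2*T  [with Q=8, R=2, T=9]  = 30
S = min(T, W) - 4  [with T=9, W=30]  = 5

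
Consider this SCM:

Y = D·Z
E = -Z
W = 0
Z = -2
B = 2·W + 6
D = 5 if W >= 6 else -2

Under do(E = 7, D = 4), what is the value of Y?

The joint intervention fixes E = 7, D = 4, removing each variable's own equation.
Y = D·Z  [with D=4, Z=-2]  = -8

-8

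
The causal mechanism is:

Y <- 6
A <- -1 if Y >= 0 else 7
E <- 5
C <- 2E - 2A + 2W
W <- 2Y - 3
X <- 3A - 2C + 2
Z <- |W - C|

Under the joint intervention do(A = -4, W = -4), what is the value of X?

The joint intervention fixes A = -4, W = -4, removing each variable's own equation.
C = 2E - 2A + 2W  [with E=5, A=-4, W=-4]  = 10
X = 3A - 2C + 2  [with A=-4, C=10]  = -30

-30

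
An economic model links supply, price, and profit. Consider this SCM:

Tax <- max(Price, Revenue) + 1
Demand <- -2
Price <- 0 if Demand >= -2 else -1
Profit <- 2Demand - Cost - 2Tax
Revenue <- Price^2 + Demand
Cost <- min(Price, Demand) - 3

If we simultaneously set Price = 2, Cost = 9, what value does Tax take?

3

Under do(Price = 2, Cost = 9), each intervened variable's structural equation is replaced by its fixed value.
Revenue = Price^2 + Demand  [with Price=2, Demand=-2]  = 2
Tax = max(Price, Revenue) + 1  [with Price=2, Revenue=2]  = 3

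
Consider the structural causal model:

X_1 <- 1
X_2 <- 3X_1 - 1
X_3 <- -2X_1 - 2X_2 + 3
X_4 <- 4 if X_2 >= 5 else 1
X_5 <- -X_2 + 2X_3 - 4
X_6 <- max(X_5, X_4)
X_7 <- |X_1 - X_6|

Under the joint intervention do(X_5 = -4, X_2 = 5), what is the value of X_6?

4

The joint intervention fixes X_5 = -4, X_2 = 5, removing each variable's own equation.
X_4 = 4 if X_2 >= 5 else 1  [with X_2=5]  = 4
X_6 = max(X_5, X_4)  [with X_5=-4, X_4=4]  = 4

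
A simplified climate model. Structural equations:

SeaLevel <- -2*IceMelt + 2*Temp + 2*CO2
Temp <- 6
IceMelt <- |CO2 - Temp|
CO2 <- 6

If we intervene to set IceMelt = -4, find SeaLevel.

The intervention breaks the incoming arrows to IceMelt: IceMelt <- |CO2 - Temp| no longer applies, and IceMelt = -4.
SeaLevel = -2*IceMelt + 2*Temp + 2*CO2  [with IceMelt=-4, Temp=6, CO2=6]  = 32

32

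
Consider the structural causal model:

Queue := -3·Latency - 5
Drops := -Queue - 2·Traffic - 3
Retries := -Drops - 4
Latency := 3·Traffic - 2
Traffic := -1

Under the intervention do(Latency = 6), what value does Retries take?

do(Latency=6) replaces the equation Latency := 3·Traffic - 2 with the constant Latency = 6.
Queue = -3·Latency - 5  [with Latency=6]  = -23
Drops = -Queue - 2·Traffic - 3  [with Queue=-23, Traffic=-1]  = 22
Retries = -Drops - 4  [with Drops=22]  = -26

-26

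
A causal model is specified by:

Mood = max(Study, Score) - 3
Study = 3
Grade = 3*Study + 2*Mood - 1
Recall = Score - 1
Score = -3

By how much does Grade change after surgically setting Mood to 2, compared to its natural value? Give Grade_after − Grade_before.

4

do(Mood=2) replaces the equation Mood = max(Study, Score) - 3 with the constant Mood = 2.
Grade = 3*Study + 2*Mood - 1  [with Study=3, Mood=2]  = 12
Without intervention: Mood = max(Study, Score) - 3  [with Study=3, Score=-3]  = 0; Grade = 3*Study + 2*Mood - 1  [with Study=3, Mood=0]  = 8.
Change = 12 − 8 = 4.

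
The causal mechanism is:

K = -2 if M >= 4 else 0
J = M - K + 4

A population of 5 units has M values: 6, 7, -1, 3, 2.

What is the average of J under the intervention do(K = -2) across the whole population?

Under do(K=-2), K's equation is replaced by K=-2 for every unit. Per-unit J: 12, 13, 5, 9, 8. Mean = 9.4.

9.4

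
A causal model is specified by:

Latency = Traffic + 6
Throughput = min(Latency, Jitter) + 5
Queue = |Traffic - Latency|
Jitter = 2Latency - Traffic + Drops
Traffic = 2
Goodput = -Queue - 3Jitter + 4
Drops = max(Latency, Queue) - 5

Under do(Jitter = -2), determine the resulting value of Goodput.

4

Under do(Jitter=-2), the mechanism Jitter = 2Latency - Traffic + Drops is discarded; Jitter is fixed at -2.
Latency = Traffic + 6  [with Traffic=2]  = 8
Queue = |Traffic - Latency|  [with Traffic=2, Latency=8]  = 6
Goodput = -Queue - 3Jitter + 4  [with Queue=6, Jitter=-2]  = 4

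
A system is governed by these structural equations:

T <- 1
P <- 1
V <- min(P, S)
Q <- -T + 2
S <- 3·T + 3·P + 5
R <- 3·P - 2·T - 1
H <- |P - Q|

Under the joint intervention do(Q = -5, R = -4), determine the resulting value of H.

6

Setting Q = -5, R = -4 by intervention discards those variables' equations.
H = |P - Q|  [with P=1, Q=-5]  = 6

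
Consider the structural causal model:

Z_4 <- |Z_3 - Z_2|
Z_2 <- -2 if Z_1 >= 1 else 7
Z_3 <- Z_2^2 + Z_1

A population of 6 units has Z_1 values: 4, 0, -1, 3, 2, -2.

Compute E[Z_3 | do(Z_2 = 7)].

50

Under do(Z_2=7), Z_2's equation is replaced by Z_2=7 for every unit. Per-unit Z_3: 53, 49, 48, 52, 51, 47. Mean = 50.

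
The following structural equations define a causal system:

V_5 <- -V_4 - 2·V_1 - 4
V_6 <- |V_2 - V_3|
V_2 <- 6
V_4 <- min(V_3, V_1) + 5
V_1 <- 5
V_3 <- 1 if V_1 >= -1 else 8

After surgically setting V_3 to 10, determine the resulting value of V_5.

-24

do(V_3=10) replaces the equation V_3 <- 1 if V_1 >= -1 else 8 with the constant V_3 = 10.
V_4 = min(V_3, V_1) + 5  [with V_3=10, V_1=5]  = 10
V_5 = -V_4 - 2·V_1 - 4  [with V_4=10, V_1=5]  = -24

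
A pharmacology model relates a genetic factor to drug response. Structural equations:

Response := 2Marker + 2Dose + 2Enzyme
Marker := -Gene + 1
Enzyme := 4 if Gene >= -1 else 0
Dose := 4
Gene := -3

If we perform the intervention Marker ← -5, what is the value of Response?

Intervening sets Marker = -5 and removes its equation (Marker := -Gene + 1).
Enzyme = 4 if Gene >= -1 else 0  [with Gene=-3]  = 0
Response = 2Marker + 2Dose + 2Enzyme  [with Marker=-5, Dose=4, Enzyme=0]  = -2

-2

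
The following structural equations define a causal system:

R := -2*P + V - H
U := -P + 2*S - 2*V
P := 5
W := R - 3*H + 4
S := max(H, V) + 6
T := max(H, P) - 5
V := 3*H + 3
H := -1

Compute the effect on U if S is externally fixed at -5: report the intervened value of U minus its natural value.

Intervening sets S = -5 and removes its equation (S := max(H, V) + 6).
V = 3*H + 3  [with H=-1]  = 0
U = -P + 2*S - 2*V  [with P=5, S=-5, V=0]  = -15
Without intervention: V = 3*H + 3  [with H=-1]  = 0; S = max(H, V) + 6  [with H=-1, V=0]  = 6; U = -P + 2*S - 2*V  [with P=5, S=6, V=0]  = 7.
Change = -15 − 7 = -22.

-22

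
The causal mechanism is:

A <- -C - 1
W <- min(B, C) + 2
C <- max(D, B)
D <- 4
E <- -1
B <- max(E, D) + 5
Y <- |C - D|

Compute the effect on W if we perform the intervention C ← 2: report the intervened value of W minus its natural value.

Under do(C=2), the mechanism C <- max(D, B) is discarded; C is fixed at 2.
B = max(E, D) + 5  [with E=-1, D=4]  = 9
W = min(B, C) + 2  [with B=9, C=2]  = 4
Without intervention: B = max(E, D) + 5  [with E=-1, D=4]  = 9; C = max(D, B)  [with D=4, B=9]  = 9; W = min(B, C) + 2  [with B=9, C=9]  = 11.
Change = 4 − 11 = -7.

-7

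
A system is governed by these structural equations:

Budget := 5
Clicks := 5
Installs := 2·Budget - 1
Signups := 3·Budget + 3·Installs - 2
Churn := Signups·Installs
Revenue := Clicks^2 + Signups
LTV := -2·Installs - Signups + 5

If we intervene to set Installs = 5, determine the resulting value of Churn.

140

do(Installs=5) replaces the equation Installs := 2·Budget - 1 with the constant Installs = 5.
Signups = 3·Budget + 3·Installs - 2  [with Budget=5, Installs=5]  = 28
Churn = Signups·Installs  [with Signups=28, Installs=5]  = 140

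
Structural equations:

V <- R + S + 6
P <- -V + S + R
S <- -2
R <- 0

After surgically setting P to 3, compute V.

Under do(P=3), the mechanism P <- -V + S + R is discarded; P is fixed at 3.
Since V is not a descendant of the intervened variable, it is unaffected.
V = R + S + 6  [with R=0, S=-2]  = 4

4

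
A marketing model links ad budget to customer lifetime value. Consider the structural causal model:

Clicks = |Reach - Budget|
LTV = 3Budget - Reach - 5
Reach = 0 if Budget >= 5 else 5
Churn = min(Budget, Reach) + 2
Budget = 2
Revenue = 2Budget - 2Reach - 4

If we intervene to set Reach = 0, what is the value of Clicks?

The intervention breaks the incoming arrows to Reach: Reach = 0 if Budget >= 5 else 5 no longer applies, and Reach = 0.
Clicks = |Reach - Budget|  [with Reach=0, Budget=2]  = 2

2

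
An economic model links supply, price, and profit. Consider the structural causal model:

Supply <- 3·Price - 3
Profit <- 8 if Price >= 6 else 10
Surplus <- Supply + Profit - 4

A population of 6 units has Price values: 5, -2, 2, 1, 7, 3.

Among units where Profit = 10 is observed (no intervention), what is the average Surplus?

8.4

E[Surplus|Profit=10] averages over only the 5 units with Profit=10 (Price = 5, -2, 2, 1, 3): Surplus = 18, -3, 9, 6, 12, mean 8.4.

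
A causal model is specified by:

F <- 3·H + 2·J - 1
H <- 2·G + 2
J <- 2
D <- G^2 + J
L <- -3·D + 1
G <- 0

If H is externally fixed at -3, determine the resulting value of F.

-6

Under do(H=-3), the mechanism H <- 2·G + 2 is discarded; H is fixed at -3.
F = 3·H + 2·J - 1  [with H=-3, J=2]  = -6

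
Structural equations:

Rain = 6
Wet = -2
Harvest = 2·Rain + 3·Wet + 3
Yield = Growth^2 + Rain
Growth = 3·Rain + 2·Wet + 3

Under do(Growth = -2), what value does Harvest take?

9

do(Growth=-2) replaces the equation Growth = 3·Rain + 2·Wet + 3 with the constant Growth = -2.
Harvest is not downstream of the intervention, so its value is determined by the original equations.
Harvest = 2·Rain + 3·Wet + 3  [with Rain=6, Wet=-2]  = 9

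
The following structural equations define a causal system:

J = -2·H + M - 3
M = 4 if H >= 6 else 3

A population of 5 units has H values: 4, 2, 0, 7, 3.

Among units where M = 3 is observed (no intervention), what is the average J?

-4.5

Conditioning on M=3 selects the 4 unit(s) with H ∈ {4, 2, 0, 3}. Their J values: -8, -4, 0, -6. Mean = -4.5.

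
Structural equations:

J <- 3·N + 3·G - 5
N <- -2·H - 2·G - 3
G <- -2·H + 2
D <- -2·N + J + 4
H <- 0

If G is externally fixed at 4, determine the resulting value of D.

0

do(G=4) replaces the equation G <- -2·H + 2 with the constant G = 4.
N = -2·H - 2·G - 3  [with H=0, G=4]  = -11
J = 3·N + 3·G - 5  [with N=-11, G=4]  = -26
D = -2·N + J + 4  [with N=-11, J=-26]  = 0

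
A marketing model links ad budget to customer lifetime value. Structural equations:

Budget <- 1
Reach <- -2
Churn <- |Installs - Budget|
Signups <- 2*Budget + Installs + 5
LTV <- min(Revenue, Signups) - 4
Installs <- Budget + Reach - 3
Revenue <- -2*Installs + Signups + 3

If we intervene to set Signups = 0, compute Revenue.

11

Under do(Signups=0), the mechanism Signups <- 2*Budget + Installs + 5 is discarded; Signups is fixed at 0.
Installs = Budget + Reach - 3  [with Budget=1, Reach=-2]  = -4
Revenue = -2*Installs + Signups + 3  [with Installs=-4, Signups=0]  = 11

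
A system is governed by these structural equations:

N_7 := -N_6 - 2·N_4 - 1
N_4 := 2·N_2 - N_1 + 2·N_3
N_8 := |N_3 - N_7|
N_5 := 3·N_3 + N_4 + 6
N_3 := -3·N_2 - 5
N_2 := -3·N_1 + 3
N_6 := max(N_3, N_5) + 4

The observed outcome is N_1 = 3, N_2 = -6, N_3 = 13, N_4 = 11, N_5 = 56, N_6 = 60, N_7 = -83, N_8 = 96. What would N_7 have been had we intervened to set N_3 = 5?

-11

The intervention breaks the incoming arrows to N_3: N_3 := -3·N_2 - 5 no longer applies, and N_3 = 5.
N_2 = -3·N_1 + 3  [with N_1=3]  = -6
N_4 = 2·N_2 - N_1 + 2·N_3  [with N_2=-6, N_1=3, N_3=5]  = -5
N_5 = 3·N_3 + N_4 + 6  [with N_3=5, N_4=-5]  = 16
N_6 = max(N_3, N_5) + 4  [with N_3=5, N_5=16]  = 20
N_7 = -N_6 - 2·N_4 - 1  [with N_6=20, N_4=-5]  = -11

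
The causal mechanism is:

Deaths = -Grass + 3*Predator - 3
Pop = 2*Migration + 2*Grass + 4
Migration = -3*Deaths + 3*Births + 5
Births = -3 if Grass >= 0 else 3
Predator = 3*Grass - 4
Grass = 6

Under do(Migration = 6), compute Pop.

28

The intervention breaks the incoming arrows to Migration: Migration = -3*Deaths + 3*Births + 5 no longer applies, and Migration = 6.
Pop = 2*Migration + 2*Grass + 4  [with Migration=6, Grass=6]  = 28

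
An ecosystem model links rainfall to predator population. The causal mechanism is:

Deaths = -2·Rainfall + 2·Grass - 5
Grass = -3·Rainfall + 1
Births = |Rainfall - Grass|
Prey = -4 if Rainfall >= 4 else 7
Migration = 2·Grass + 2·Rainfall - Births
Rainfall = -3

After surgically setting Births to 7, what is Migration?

Under do(Births=7), the mechanism Births = |Rainfall - Grass| is discarded; Births is fixed at 7.
Grass = -3·Rainfall + 1  [with Rainfall=-3]  = 10
Migration = 2·Grass + 2·Rainfall - Births  [with Grass=10, Rainfall=-3, Births=7]  = 7

7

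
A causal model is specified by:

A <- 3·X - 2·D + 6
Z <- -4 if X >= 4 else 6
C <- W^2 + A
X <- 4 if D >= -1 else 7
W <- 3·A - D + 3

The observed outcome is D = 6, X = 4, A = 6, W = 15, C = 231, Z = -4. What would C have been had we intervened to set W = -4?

Intervening sets W = -4 and removes its equation (W <- 3·A - D + 3).
X = 4 if D >= -1 else 7  [with D=6]  = 4
A = 3·X - 2·D + 6  [with X=4, D=6]  = 6
C = W^2 + A  [with W=-4, A=6]  = 22

22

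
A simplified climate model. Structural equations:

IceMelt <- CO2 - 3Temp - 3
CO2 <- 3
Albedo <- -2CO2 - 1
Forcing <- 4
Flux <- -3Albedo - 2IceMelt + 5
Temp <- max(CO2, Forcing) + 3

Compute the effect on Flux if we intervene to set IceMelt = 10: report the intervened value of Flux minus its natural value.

-62

Under do(IceMelt=10), the mechanism IceMelt <- CO2 - 3Temp - 3 is discarded; IceMelt is fixed at 10.
Albedo = -2CO2 - 1  [with CO2=3]  = -7
Flux = -3Albedo - 2IceMelt + 5  [with Albedo=-7, IceMelt=10]  = 6
Without intervention: Temp = max(CO2, Forcing) + 3  [with CO2=3, Forcing=4]  = 7; IceMelt = CO2 - 3Temp - 3  [with CO2=3, Temp=7]  = -21; Albedo = -2CO2 - 1  [with CO2=3]  = -7; Flux = -3Albedo - 2IceMelt + 5  [with Albedo=-7, IceMelt=-21]  = 68.
Change = 6 − 68 = -62.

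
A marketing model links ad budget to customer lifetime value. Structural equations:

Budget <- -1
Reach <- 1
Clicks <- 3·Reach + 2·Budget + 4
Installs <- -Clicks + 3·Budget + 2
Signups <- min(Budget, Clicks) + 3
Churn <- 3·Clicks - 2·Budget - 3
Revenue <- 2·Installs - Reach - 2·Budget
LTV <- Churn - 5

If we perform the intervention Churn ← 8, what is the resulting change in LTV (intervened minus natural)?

Intervening sets Churn = 8 and removes its equation (Churn <- 3·Clicks - 2·Budget - 3).
LTV = Churn - 5  [with Churn=8]  = 3
Without intervention: Clicks = 3·Reach + 2·Budget + 4  [with Reach=1, Budget=-1]  = 5; Churn = 3·Clicks - 2·Budget - 3  [with Clicks=5, Budget=-1]  = 14; LTV = Churn - 5  [with Churn=14]  = 9.
Change = 3 − 9 = -6.

-6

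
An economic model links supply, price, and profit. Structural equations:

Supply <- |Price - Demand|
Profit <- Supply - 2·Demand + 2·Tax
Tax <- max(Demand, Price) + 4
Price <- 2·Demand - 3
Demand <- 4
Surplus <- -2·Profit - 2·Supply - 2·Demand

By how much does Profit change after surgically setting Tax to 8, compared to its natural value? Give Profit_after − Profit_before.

-2

Intervening sets Tax = 8 and removes its equation (Tax <- max(Demand, Price) + 4).
Price = 2·Demand - 3  [with Demand=4]  = 5
Supply = |Price - Demand|  [with Price=5, Demand=4]  = 1
Profit = Supply - 2·Demand + 2·Tax  [with Supply=1, Demand=4, Tax=8]  = 9
Without intervention: Price = 2·Demand - 3  [with Demand=4]  = 5; Supply = |Price - Demand|  [with Price=5, Demand=4]  = 1; Tax = max(Demand, Price) + 4  [with Demand=4, Price=5]  = 9; Profit = Supply - 2·Demand + 2·Tax  [with Supply=1, Demand=4, Tax=9]  = 11.
Change = 9 − 11 = -2.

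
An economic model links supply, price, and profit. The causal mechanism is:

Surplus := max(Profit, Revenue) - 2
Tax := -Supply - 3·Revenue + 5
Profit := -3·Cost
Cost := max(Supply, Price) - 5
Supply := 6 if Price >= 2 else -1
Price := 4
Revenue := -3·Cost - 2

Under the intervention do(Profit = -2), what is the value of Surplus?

-4

Intervening sets Profit = -2 and removes its equation (Profit := -3·Cost).
Supply = 6 if Price >= 2 else -1  [with Price=4]  = 6
Cost = max(Supply, Price) - 5  [with Supply=6, Price=4]  = 1
Revenue = -3·Cost - 2  [with Cost=1]  = -5
Surplus = max(Profit, Revenue) - 2  [with Profit=-2, Revenue=-5]  = -4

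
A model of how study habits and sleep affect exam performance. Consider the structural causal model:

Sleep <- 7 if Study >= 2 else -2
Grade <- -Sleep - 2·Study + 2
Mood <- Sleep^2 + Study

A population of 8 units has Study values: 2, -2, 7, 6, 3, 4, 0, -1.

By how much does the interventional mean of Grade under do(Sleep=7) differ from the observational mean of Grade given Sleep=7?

4.05

Every unit gets Sleep=7 under the intervention. Grade values become -9, -1, -19, -17, -11, -13, -5, -3; E[Grade|do(Sleep=7)] = -9.75.
Observing Sleep=7 restricts to units where Sleep's equation naturally yields 7: Study ∈ {2, 7, 6, 3, 4}. In that subpopulation Grade = -9, -19, -17, -11, -13, mean -13.8.
Difference = -9.75 − (-13.8) = 4.05.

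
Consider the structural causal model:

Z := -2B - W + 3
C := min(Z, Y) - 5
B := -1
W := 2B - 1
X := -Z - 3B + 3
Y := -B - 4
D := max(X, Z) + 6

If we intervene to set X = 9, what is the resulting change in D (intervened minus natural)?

1

Under do(X=9), the mechanism X := -Z - 3B + 3 is discarded; X is fixed at 9.
W = 2B - 1  [with B=-1]  = -3
Z = -2B - W + 3  [with B=-1, W=-3]  = 8
D = max(X, Z) + 6  [with X=9, Z=8]  = 15
Without intervention: W = 2B - 1  [with B=-1]  = -3; Z = -2B - W + 3  [with B=-1, W=-3]  = 8; X = -Z - 3B + 3  [with Z=8, B=-1]  = -2; D = max(X, Z) + 6  [with X=-2, Z=8]  = 14.
Change = 15 − 14 = 1.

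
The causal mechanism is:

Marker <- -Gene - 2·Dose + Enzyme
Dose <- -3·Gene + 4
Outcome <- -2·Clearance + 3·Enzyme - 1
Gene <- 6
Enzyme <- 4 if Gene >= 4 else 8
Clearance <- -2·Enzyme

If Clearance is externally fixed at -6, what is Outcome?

The intervention breaks the incoming arrows to Clearance: Clearance <- -2·Enzyme no longer applies, and Clearance = -6.
Enzyme = 4 if Gene >= 4 else 8  [with Gene=6]  = 4
Outcome = -2·Clearance + 3·Enzyme - 1  [with Clearance=-6, Enzyme=4]  = 23

23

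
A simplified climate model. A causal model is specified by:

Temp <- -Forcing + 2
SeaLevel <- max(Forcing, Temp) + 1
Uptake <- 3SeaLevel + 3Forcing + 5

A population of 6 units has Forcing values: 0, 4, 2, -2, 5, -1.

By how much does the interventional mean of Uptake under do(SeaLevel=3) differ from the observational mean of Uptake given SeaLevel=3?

1

Under do(SeaLevel=3), SeaLevel's equation is replaced by SeaLevel=3 for every unit. Per-unit Uptake: 14, 26, 20, 8, 29, 11. Mean = 18.
Conditioning on SeaLevel=3 selects the 2 unit(s) with Forcing ∈ {0, 2}. Their Uptake values: 14, 20. Mean = 17.
Difference = 18 − 17 = 1.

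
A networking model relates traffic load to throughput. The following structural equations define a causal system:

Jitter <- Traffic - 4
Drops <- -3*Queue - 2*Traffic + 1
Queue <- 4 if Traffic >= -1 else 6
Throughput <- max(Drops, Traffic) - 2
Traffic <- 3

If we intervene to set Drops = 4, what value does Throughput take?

2

do(Drops=4) replaces the equation Drops <- -3*Queue - 2*Traffic + 1 with the constant Drops = 4.
Throughput = max(Drops, Traffic) - 2  [with Drops=4, Traffic=3]  = 2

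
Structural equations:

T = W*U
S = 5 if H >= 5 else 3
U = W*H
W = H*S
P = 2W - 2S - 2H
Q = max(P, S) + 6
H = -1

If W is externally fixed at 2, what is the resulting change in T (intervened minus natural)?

The intervention breaks the incoming arrows to W: W = H*S no longer applies, and W = 2.
U = W*H  [with W=2, H=-1]  = -2
T = W*U  [with W=2, U=-2]  = -4
Without intervention: S = 5 if H >= 5 else 3  [with H=-1]  = 3; W = H*S  [with H=-1, S=3]  = -3; U = W*H  [with W=-3, H=-1]  = 3; T = W*U  [with W=-3, U=3]  = -9.
Change = -4 − (-9) = 5.

5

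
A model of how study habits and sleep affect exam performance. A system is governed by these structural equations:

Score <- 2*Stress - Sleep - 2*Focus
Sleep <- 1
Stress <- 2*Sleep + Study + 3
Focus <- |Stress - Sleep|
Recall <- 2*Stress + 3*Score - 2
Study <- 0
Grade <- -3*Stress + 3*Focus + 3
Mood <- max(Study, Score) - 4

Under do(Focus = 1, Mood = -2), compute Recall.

Setting Focus = 1, Mood = -2 by intervention discards those variables' equations.
Stress = 2*Sleep + Study + 3  [with Sleep=1, Study=0]  = 5
Score = 2*Stress - Sleep - 2*Focus  [with Stress=5, Sleep=1, Focus=1]  = 7
Recall = 2*Stress + 3*Score - 2  [with Stress=5, Score=7]  = 29

29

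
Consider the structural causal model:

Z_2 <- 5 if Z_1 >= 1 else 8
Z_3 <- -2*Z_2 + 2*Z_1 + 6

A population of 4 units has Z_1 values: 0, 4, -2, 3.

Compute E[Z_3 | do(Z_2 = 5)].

do(Z_2=5) breaks Z_2's dependence on Z_1. With Z_2=5 fixed, Z_3 across the units is -4, 4, -8, 2, mean -1.5.

-1.5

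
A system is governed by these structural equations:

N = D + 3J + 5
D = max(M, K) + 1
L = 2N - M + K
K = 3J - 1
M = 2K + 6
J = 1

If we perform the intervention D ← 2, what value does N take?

Intervening sets D = 2 and removes its equation (D = max(M, K) + 1).
N = D + 3J + 5  [with D=2, J=1]  = 10

10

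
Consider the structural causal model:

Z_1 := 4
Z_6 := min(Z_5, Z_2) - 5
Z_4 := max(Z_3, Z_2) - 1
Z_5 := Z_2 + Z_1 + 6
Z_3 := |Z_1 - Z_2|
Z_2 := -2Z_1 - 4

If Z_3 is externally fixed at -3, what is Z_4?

The intervention breaks the incoming arrows to Z_3: Z_3 := |Z_1 - Z_2| no longer applies, and Z_3 = -3.
Z_2 = -2Z_1 - 4  [with Z_1=4]  = -12
Z_4 = max(Z_3, Z_2) - 1  [with Z_3=-3, Z_2=-12]  = -4

-4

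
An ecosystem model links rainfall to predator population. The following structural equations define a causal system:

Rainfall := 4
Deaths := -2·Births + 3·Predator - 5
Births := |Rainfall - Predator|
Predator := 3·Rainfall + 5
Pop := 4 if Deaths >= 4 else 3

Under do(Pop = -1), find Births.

do(Pop=-1) replaces the equation Pop := 4 if Deaths >= 4 else 3 with the constant Pop = -1.
Births is not downstream of the intervention, so its value is determined by the original equations.
Predator = 3·Rainfall + 5  [with Rainfall=4]  = 17
Births = |Rainfall - Predator|  [with Rainfall=4, Predator=17]  = 13

13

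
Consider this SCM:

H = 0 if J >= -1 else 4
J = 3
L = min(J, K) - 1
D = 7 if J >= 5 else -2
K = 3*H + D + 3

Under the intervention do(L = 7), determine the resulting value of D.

-2

Under do(L=7), the mechanism L = min(J, K) - 1 is discarded; L is fixed at 7.
No directed path runs from L to D, so D keeps its natural value.
D = 7 if J >= 5 else -2  [with J=3]  = -2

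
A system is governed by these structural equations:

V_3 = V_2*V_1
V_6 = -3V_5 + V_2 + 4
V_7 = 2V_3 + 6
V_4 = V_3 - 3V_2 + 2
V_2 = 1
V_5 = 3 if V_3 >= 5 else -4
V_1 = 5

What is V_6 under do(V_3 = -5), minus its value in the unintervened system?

The intervention breaks the incoming arrows to V_3: V_3 = V_2*V_1 no longer applies, and V_3 = -5.
V_5 = 3 if V_3 >= 5 else -4  [with V_3=-5]  = -4
V_6 = -3V_5 + V_2 + 4  [with V_5=-4, V_2=1]  = 17
Without intervention: V_3 = V_2*V_1  [with V_2=1, V_1=5]  = 5; V_5 = 3 if V_3 >= 5 else -4  [with V_3=5]  = 3; V_6 = -3V_5 + V_2 + 4  [with V_5=3, V_2=1]  = -4.
Change = 17 − (-4) = 21.

21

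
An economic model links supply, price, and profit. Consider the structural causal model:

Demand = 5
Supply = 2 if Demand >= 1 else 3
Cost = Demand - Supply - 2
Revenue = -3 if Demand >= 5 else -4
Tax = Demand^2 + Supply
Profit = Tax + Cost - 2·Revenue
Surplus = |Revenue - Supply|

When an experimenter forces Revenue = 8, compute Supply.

The intervention breaks the incoming arrows to Revenue: Revenue = -3 if Demand >= 5 else -4 no longer applies, and Revenue = 8.
Since Supply is not a descendant of the intervened variable, it is unaffected.
Supply = 2 if Demand >= 1 else 3  [with Demand=5]  = 2

2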